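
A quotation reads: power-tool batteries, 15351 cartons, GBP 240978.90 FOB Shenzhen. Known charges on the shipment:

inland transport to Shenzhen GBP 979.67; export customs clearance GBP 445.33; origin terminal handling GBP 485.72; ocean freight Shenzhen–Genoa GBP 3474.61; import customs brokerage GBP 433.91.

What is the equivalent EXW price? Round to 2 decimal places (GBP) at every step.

Not relevant to the conversion: freight, brokerage — on the buyer under both terms; not part of either seller's price.
From FOB to EXW, the seller no longer bears: inland to port, export clearance, origin terminal.
EXW price = 240978.90 − 979.67 − 445.33 − 485.72 = 239068.18

EXW price: GBP 239068.18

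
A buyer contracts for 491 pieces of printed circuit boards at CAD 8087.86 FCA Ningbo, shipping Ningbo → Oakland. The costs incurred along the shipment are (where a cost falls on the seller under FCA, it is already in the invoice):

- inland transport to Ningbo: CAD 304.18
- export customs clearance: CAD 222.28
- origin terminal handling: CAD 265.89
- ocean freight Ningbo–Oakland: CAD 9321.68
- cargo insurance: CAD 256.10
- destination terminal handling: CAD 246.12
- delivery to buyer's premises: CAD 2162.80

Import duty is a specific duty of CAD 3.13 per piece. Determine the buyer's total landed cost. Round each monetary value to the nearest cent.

FCA: the seller delivers export-cleared goods to the carrier; the buyer bears costs from that point.
Already in the invoice (seller's account under FCA): inland to port, export clearance — exclude.
CIF value = FCA price + origin terminal + freight + insurance = 8087.86 + 265.89 + 9321.68 + 256.10 = 17931.53
Import duty = 491 × 3.13 = 1536.83
Buyer bears: origin terminal 265.89 + freight 9321.68 + insurance 256.10 + destination terminal 246.12 + delivery 2162.80 + duty 1536.83 = 13789.42
Landed cost = invoice 8087.86 + 13789.42 = 21877.28

Total landed cost: CAD 21877.28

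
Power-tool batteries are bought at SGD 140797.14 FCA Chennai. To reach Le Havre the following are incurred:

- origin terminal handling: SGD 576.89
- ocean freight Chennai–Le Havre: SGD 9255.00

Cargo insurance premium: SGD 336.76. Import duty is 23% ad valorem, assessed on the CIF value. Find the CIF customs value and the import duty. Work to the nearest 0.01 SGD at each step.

CIF = FCA price + pre-shipment costs + freight + insurance
CIF = 140797.14 + 576.89 + 9255.00 + 336.76 = 150965.79
Import duty = 150965.79 × 23% = 34722.13

CIF value: SGD 150965.79; import duty: SGD 34722.13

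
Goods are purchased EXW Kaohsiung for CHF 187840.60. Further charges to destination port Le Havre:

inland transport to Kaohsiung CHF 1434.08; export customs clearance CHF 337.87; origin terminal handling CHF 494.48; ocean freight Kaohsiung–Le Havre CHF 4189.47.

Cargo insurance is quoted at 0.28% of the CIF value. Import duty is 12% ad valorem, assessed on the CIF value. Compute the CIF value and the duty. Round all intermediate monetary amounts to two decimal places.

Let C be the CIF value. C = EXW price + pre-shipment costs + freight + 0.28% × C
C − 0.28% × C = 187840.60 + 1434.08 + 337.87 + 494.48 + 4189.47
0.9972 × C = 194296.50
C = 194296.50 / 0.9972 = 194842.06
Insurance premium = 0.28% × 194842.06 = 545.56
Import duty = 194842.06 × 12% = 23381.05

CIF value: CHF 194842.06; import duty: CHF 23381.05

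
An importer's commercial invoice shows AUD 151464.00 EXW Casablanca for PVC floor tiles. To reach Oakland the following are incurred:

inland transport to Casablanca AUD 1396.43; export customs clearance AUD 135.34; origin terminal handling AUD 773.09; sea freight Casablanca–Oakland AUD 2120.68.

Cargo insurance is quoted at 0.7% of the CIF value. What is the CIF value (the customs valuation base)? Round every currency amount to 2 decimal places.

Let C be the CIF value. C = EXW price + pre-shipment costs + freight + 0.7% × C
C − 0.7% × C = 151464.00 + 1396.43 + 135.34 + 773.09 + 2120.68
0.993 × C = 155889.54
C = 155889.54 / 0.993 = 156988.46
Insurance premium = 0.7% × 156988.46 = 1098.92

CIF value: AUD 156988.46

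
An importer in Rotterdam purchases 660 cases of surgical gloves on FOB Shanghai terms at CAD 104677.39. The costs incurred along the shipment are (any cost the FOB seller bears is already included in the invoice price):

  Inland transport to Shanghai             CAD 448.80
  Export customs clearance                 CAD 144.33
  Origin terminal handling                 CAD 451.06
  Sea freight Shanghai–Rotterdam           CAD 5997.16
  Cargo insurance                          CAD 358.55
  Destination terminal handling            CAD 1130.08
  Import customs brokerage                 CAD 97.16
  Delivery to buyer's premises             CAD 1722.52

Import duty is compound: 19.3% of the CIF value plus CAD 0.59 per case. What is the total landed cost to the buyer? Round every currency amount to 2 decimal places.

FOB: the seller bears costs until goods are on board at the origin port; the buyer bears freight, insurance and all costs thereafter.
Already in the invoice (seller's account under FOB): inland to port, export clearance, origin terminal — exclude.
CIF value = FOB price + freight + insurance = 104677.39 + 5997.16 + 358.55 = 111033.10
Ad valorem component: 111033.10 × 19.3% = 21429.39
Specific component: 660 × 0.59 = 389.40
Import duty = 21429.39 + 389.40 = 21818.79
Buyer bears: freight 5997.16 + insurance 358.55 + destination terminal 1130.08 + brokerage 97.16 + delivery 1722.52 + duty 21818.79 = 31124.26
Landed cost = invoice 104677.39 + 31124.26 = 135801.65

Total landed cost: CAD 135801.65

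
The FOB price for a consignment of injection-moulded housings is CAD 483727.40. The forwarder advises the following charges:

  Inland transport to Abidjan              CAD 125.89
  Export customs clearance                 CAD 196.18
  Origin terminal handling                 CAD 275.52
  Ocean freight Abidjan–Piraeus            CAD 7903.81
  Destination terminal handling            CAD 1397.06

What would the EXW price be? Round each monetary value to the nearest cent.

Not relevant to the conversion: destination terminal, freight — on the buyer under both terms; not part of either seller's price.
From FOB to EXW, the seller no longer bears: inland to port, export clearance, origin terminal.
EXW price = 483727.40 − 125.89 − 196.18 − 275.52 = 483129.81

EXW price: CAD 483129.81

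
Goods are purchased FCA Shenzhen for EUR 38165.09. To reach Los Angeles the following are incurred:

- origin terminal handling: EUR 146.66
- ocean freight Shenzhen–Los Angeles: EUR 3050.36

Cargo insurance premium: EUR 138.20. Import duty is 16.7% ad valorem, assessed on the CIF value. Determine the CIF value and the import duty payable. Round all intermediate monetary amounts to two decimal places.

CIF value: EUR 41500.31; import duty: EUR 6930.55

CIF = FCA price + pre-shipment costs + freight + insurance
CIF = 38165.09 + 146.66 + 3050.36 + 138.20 = 41500.31
Import duty = 41500.31 × 16.7% = 6930.55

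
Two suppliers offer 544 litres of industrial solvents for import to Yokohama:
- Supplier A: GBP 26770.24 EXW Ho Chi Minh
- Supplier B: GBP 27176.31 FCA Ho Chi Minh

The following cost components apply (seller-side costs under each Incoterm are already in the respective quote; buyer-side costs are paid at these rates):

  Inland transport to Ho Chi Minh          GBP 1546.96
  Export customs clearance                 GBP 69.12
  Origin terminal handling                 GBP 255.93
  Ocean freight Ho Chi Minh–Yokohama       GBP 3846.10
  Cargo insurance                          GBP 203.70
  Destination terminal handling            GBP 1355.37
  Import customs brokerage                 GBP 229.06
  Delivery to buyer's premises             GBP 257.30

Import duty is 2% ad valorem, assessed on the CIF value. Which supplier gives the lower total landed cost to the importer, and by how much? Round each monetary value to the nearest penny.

Supplier A (EXW):
CIF value = EXW price + inland to port + export clearance + origin terminal + freight + insurance = 26770.24 + 1546.96 + 69.12 + 255.93 + 3846.10 + 203.70 = 32692.05
Import duty = 32692.05 × 2% = 653.84
Buyer bears (A): 1546.96 + 69.12 + 255.93 + 3846.10 + 203.70 + 1355.37 + 229.06 + 257.30 = 7763.54
Landed cost (A) = invoice 26770.24 + 7763.54 + duty 653.84 = 35187.62
Supplier B (FCA):
CIF value = FCA price + origin terminal + freight + insurance = 27176.31 + 255.93 + 3846.10 + 203.70 = 31482.04
Import duty = 31482.04 × 2% = 629.64
Buyer bears (B): 255.93 + 3846.10 + 203.70 + 1355.37 + 229.06 + 257.30 = 6147.46
Landed cost (B) = invoice 27176.31 + 6147.46 + duty 629.64 = 33953.41
Difference = |35187.62 − 33953.41| = 1234.21

Supplier B is cheaper by GBP 1234.21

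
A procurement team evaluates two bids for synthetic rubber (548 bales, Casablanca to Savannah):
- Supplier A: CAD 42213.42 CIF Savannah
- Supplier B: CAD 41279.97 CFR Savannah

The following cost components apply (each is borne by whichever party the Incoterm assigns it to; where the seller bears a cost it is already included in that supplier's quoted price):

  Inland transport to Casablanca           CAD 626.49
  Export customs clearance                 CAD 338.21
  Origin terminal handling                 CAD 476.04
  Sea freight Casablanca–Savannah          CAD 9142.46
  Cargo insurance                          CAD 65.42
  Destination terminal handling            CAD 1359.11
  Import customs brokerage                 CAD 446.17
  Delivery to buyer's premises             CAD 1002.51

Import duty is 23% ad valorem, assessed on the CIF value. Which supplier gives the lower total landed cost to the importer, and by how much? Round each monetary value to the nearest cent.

Supplier B is cheaper by CAD 1067.68

Supplier A (CIF):
The CIF price already equals the CIF value: 42213.42
Import duty = 42213.42 × 23% = 9709.09
Buyer bears (A): 1359.11 + 446.17 + 1002.51 = 2807.79
Landed cost (A) = invoice 42213.42 + 2807.79 + duty 9709.09 = 54730.30
Supplier B (CFR):
CIF value = CFR price + insurance = 41279.97 + 65.42 = 41345.39
Import duty = 41345.39 × 23% = 9509.44
Buyer bears (B): 65.42 + 1359.11 + 446.17 + 1002.51 = 2873.21
Landed cost (B) = invoice 41279.97 + 2873.21 + duty 9509.44 = 53662.62
Difference = |54730.30 − 53662.62| = 1067.68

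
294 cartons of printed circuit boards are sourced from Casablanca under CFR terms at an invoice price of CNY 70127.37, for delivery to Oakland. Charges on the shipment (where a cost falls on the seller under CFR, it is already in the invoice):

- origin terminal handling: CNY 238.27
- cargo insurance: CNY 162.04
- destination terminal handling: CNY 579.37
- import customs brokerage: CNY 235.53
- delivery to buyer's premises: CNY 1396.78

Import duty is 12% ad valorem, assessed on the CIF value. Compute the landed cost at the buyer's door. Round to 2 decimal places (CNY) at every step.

Total landed cost: CNY 80935.82

CFR: the seller pays costs through ocean freight to the destination port, but not insurance.
Already in the invoice (seller's account under CFR): origin terminal — exclude.
CIF value = CFR price + insurance = 70127.37 + 162.04 = 70289.41
Import duty = 70289.41 × 12% = 8434.73
Buyer bears: insurance 162.04 + destination terminal 579.37 + brokerage 235.53 + delivery 1396.78 + duty 8434.73 = 10808.45
Landed cost = invoice 70127.37 + 10808.45 = 80935.82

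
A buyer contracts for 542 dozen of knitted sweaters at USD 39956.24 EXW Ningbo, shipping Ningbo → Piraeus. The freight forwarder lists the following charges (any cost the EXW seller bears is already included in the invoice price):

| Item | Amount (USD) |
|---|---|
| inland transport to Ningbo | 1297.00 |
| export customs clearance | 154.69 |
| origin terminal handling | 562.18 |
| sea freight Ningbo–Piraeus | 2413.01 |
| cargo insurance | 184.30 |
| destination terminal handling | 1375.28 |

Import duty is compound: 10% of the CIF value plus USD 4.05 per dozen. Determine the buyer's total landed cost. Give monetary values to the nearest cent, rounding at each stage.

EXW: the seller makes goods available at their premises; the buyer bears all onward costs.
CIF value = EXW price + inland to port + export clearance + origin terminal + freight + insurance = 39956.24 + 1297.00 + 154.69 + 562.18 + 2413.01 + 184.30 = 44567.42
Ad valorem component: 44567.42 × 10% = 4456.74
Specific component: 542 × 4.05 = 2195.10
Import duty = 4456.74 + 2195.10 = 6651.84
Buyer bears: inland to port 1297.00 + export clearance 154.69 + origin terminal 562.18 + freight 2413.01 + insurance 184.30 + destination terminal 1375.28 + duty 6651.84 = 12638.30
Landed cost = invoice 39956.24 + 12638.30 = 52594.54

Total landed cost: USD 52594.54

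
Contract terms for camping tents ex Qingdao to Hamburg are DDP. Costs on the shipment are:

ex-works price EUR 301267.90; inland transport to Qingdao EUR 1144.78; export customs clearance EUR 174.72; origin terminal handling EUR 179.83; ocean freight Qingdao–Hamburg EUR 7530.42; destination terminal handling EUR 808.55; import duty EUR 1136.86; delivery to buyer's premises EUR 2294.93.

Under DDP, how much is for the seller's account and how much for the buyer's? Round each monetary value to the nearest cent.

DDP: the seller bears all costs including import duty.
Seller's account: goods 301267.90 + inland to port 1144.78 + export clearance 174.72 + origin terminal 179.83 + freight 7530.42 + destination terminal 808.55 + duty 1136.86 + delivery 2294.93 = 314537.99
Buyer's account: 0.00

Seller: EUR 314537.99; buyer: EUR 0.00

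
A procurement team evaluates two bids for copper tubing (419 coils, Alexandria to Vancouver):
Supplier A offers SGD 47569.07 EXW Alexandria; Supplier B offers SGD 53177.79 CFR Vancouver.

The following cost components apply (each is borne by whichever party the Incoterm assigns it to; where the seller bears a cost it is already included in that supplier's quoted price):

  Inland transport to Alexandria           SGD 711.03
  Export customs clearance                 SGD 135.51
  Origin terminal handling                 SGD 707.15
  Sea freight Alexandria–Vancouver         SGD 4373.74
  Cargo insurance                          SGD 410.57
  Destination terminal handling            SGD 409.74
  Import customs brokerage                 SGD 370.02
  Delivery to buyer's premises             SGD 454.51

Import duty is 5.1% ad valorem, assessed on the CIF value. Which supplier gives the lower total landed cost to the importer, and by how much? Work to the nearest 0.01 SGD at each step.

Supplier B is cheaper by SGD 334.96

Supplier A (EXW):
CIF value = EXW price + inland to port + export clearance + origin terminal + freight + insurance = 47569.07 + 711.03 + 135.51 + 707.15 + 4373.74 + 410.57 = 53907.07
Import duty = 53907.07 × 5.1% = 2749.26
Buyer bears (A): 711.03 + 135.51 + 707.15 + 4373.74 + 410.57 + 409.74 + 370.02 + 454.51 = 7572.27
Landed cost (A) = invoice 47569.07 + 7572.27 + duty 2749.26 = 57890.60
Supplier B (CFR):
CIF value = CFR price + insurance = 53177.79 + 410.57 = 53588.36
Import duty = 53588.36 × 5.1% = 2733.01
Buyer bears (B): 410.57 + 409.74 + 370.02 + 454.51 = 1644.84
Landed cost (B) = invoice 53177.79 + 1644.84 + duty 2733.01 = 57555.64
Difference = |57890.60 − 57555.64| = 334.96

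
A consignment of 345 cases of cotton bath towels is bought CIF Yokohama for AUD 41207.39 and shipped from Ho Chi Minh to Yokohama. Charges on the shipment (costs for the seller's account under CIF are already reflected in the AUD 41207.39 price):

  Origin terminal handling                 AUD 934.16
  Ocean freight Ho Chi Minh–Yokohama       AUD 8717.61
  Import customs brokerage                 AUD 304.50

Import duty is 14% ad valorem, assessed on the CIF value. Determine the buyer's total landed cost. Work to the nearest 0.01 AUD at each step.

CIF: the seller pays costs through ocean freight and marine insurance to the destination port.
Already in the invoice (seller's account under CIF): origin terminal, freight — exclude.
The CIF price already equals the CIF value: 41207.39
Import duty = 41207.39 × 14% = 5769.03
Buyer bears: brokerage 304.50 + duty 5769.03 = 6073.53
Landed cost = invoice 41207.39 + 6073.53 = 47280.92

Total landed cost: AUD 47280.92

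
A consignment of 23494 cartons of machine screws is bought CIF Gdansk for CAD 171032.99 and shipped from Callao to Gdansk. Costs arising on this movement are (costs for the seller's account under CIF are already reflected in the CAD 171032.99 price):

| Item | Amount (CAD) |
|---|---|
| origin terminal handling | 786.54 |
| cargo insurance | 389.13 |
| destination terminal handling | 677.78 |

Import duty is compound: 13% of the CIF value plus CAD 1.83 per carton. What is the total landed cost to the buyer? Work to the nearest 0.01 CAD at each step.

Total landed cost: CAD 236939.08

CIF: the seller pays costs through ocean freight and marine insurance to the destination port.
Already in the invoice (seller's account under CIF): origin terminal, insurance — exclude.
The CIF price already equals the CIF value: 171032.99
Ad valorem component: 171032.99 × 13% = 22234.29
Specific component: 23494 × 1.83 = 42994.02
Import duty = 22234.29 + 42994.02 = 65228.31
Buyer bears: destination terminal 677.78 + duty 65228.31 = 65906.09
Landed cost = invoice 171032.99 + 65906.09 = 236939.08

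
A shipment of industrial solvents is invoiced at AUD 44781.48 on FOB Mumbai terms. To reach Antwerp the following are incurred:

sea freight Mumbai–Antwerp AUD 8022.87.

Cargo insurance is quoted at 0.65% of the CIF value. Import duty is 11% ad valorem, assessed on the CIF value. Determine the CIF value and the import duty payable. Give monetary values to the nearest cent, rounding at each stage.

Let C be the CIF value. C = FOB price + freight + 0.65% × C
C − 0.65% × C = 44781.48 + 8022.87
0.9935 × C = 52804.35
C = 52804.35 / 0.9935 = 53149.82
Insurance premium = 0.65% × 53149.82 = 345.47
Import duty = 53149.82 × 11% = 5846.48

CIF value: AUD 53149.82; import duty: AUD 5846.48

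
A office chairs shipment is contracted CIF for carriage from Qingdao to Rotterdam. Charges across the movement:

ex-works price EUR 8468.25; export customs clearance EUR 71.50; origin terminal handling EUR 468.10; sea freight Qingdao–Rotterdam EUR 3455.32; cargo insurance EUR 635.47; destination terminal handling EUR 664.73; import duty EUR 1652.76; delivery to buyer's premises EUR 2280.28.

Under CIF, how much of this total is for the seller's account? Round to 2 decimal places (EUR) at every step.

Seller's account: EUR 13098.64

CIF: the seller pays costs through ocean freight and marine insurance to the destination port.
Seller's account: goods 8468.25 + export clearance 71.50 + origin terminal 468.10 + freight 3455.32 + insurance 635.47 = 13098.64
Buyer's account: destination terminal 664.73 + duty 1652.76 + delivery 2280.28 = 4597.77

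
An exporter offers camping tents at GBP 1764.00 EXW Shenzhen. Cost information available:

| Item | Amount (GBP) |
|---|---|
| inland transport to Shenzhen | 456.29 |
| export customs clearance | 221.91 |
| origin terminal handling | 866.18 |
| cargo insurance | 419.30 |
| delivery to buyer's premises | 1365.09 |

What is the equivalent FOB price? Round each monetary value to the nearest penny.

FOB price: GBP 3308.38

Not relevant to the conversion: insurance, delivery — on the buyer under both terms; not part of either seller's price.
From EXW to FOB, the seller additionally bears: inland to port, export clearance, origin terminal.
FOB price = 1764.00 + 456.29 + 221.91 + 866.18 = 3308.38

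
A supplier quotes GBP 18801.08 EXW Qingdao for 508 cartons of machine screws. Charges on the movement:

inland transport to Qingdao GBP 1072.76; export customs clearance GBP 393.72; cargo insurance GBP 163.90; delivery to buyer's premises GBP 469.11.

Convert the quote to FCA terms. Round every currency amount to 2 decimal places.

Not relevant to the conversion: insurance, delivery — on the buyer under both terms; not part of either seller's price.
From EXW to FCA, the seller additionally bears: inland to port, export clearance.
FCA price = 18801.08 + 1072.76 + 393.72 = 20267.56

FCA price: GBP 20267.56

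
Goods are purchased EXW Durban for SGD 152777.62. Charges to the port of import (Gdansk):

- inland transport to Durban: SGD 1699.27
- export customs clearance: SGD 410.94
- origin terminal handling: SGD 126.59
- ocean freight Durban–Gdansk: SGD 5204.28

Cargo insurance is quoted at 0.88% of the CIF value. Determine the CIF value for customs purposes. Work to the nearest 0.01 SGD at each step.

CIF value: SGD 161641.14

Let C be the CIF value. C = EXW price + pre-shipment costs + freight + 0.88% × C
C − 0.88% × C = 152777.62 + 1699.27 + 410.94 + 126.59 + 5204.28
0.9912 × C = 160218.70
C = 160218.70 / 0.9912 = 161641.14
Insurance premium = 0.88% × 161641.14 = 1422.44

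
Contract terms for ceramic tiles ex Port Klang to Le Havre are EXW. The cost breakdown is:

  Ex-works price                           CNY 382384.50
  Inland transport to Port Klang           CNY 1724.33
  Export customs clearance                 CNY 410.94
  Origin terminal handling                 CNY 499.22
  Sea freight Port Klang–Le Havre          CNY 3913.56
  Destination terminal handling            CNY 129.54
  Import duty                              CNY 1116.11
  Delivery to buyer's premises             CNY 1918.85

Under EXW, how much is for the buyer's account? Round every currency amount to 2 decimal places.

EXW: the seller makes goods available at their premises; the buyer bears all onward costs.
Seller's account: goods 382384.50 = 382384.50
Buyer's account: inland to port 1724.33 + export clearance 410.94 + origin terminal 499.22 + freight 3913.56 + destination terminal 129.54 + duty 1116.11 + delivery 1918.85 = 9712.55

Buyer's account: CNY 9712.55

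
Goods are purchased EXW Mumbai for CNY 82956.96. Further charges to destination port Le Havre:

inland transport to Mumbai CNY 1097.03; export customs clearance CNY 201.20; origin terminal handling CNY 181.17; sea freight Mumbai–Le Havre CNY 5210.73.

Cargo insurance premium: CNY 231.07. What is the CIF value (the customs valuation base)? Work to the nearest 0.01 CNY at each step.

CIF value: CNY 89878.16

CIF = EXW price + pre-shipment costs + freight + insurance
CIF = 82956.96 + 1097.03 + 201.20 + 181.17 + 5210.73 + 231.07 = 89878.16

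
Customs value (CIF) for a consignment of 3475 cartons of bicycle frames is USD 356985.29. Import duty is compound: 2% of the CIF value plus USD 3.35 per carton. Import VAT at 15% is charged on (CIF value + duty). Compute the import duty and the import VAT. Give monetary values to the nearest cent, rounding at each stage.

Ad valorem component: 356985.29 × 2% = 7139.71
Specific component: 3475 × 3.35 = 11641.25
Import duty = 7139.71 + 11641.25 = 18780.96
VAT base = CIF + duty = 356985.29 + 18780.96 = 375766.25
Import VAT = 375766.25 × 15% = 56364.94

Import duty: USD 18780.96; import VAT: USD 56364.94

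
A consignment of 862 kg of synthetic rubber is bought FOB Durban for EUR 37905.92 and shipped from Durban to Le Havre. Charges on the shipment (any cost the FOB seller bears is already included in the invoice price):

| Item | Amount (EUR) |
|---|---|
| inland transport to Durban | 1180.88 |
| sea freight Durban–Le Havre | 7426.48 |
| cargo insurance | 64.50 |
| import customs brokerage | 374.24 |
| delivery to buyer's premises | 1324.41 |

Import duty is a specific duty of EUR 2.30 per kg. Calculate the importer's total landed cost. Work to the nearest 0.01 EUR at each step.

Total landed cost: EUR 49078.15

FOB: the seller bears costs until goods are on board at the origin port; the buyer bears freight, insurance and all costs thereafter.
Already in the invoice (seller's account under FOB): inland to port — exclude.
CIF value = FOB price + freight + insurance = 37905.92 + 7426.48 + 64.50 = 45396.90
Import duty = 862 × 2.30 = 1982.60
Buyer bears: freight 7426.48 + insurance 64.50 + brokerage 374.24 + delivery 1324.41 + duty 1982.60 = 11172.23
Landed cost = invoice 37905.92 + 11172.23 = 49078.15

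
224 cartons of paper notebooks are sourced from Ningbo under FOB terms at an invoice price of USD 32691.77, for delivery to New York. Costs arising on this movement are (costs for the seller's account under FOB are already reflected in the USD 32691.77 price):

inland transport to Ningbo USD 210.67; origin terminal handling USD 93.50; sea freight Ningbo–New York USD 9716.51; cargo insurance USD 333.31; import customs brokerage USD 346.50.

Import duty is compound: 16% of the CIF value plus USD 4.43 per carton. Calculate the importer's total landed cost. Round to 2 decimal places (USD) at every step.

Total landed cost: USD 50919.06

FOB: the seller bears costs until goods are on board at the origin port; the buyer bears freight, insurance and all costs thereafter.
Already in the invoice (seller's account under FOB): inland to port, origin terminal — exclude.
CIF value = FOB price + freight + insurance = 32691.77 + 9716.51 + 333.31 = 42741.59
Ad valorem component: 42741.59 × 16% = 6838.65
Specific component: 224 × 4.43 = 992.32
Import duty = 6838.65 + 992.32 = 7830.97
Buyer bears: freight 9716.51 + insurance 333.31 + brokerage 346.50 + duty 7830.97 = 18227.29
Landed cost = invoice 32691.77 + 18227.29 = 50919.06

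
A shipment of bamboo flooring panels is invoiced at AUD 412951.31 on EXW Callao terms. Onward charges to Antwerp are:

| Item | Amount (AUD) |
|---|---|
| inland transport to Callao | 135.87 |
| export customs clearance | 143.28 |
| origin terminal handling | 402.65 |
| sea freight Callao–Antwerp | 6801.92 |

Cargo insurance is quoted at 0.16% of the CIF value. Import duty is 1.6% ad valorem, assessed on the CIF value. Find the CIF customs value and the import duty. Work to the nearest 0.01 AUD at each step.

Let C be the CIF value. C = EXW price + pre-shipment costs + freight + 0.16% × C
C − 0.16% × C = 412951.31 + 135.87 + 143.28 + 402.65 + 6801.92
0.9984 × C = 420435.03
C = 420435.03 / 0.9984 = 421108.80
Insurance premium = 0.16% × 421108.80 = 673.77
Import duty = 421108.80 × 1.6% = 6737.74

CIF value: AUD 421108.80; import duty: AUD 6737.74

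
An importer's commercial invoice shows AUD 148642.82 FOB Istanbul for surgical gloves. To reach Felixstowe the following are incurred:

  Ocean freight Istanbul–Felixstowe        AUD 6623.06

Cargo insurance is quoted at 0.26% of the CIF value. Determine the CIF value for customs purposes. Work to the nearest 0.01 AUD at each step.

CIF value: AUD 155670.62

Let C be the CIF value. C = FOB price + freight + 0.26% × C
C − 0.26% × C = 148642.82 + 6623.06
0.9974 × C = 155265.88
C = 155265.88 / 0.9974 = 155670.62
Insurance premium = 0.26% × 155670.62 = 404.74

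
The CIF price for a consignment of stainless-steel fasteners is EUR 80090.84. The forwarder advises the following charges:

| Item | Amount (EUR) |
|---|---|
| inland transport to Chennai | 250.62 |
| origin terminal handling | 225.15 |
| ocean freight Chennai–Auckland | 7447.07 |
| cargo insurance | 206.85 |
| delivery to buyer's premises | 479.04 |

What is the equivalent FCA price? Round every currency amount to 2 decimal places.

Not relevant to the conversion: inland to port — on the seller under both CIF and FCA; already in the CIF price and stays in the FCA price. delivery — on the buyer under both terms; not part of either seller's price.
From CIF to FCA, the seller no longer bears: origin terminal, freight, insurance.
FCA price = 80090.84 − 225.15 − 7447.07 − 206.85 = 72211.77

FCA price: EUR 72211.77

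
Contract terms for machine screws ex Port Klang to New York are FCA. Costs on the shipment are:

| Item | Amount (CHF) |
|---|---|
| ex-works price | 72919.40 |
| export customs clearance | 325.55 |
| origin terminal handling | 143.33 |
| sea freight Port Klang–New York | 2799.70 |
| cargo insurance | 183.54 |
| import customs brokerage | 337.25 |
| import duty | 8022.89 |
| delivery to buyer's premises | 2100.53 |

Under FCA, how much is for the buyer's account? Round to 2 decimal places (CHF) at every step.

Buyer's account: CHF 13587.24

FCA: the seller delivers export-cleared goods to the carrier; the buyer bears costs from that point.
Seller's account: goods 72919.40 + export clearance 325.55 = 73244.95
Buyer's account: origin terminal 143.33 + freight 2799.70 + insurance 183.54 + brokerage 337.25 + duty 8022.89 + delivery 2100.53 = 13587.24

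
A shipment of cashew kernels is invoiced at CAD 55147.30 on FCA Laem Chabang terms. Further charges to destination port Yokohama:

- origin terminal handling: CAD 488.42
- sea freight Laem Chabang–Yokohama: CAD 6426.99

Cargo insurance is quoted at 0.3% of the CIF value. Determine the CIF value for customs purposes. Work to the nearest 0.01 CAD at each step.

Let C be the CIF value. C = FCA price + pre-shipment costs + freight + 0.3% × C
C − 0.3% × C = 55147.30 + 488.42 + 6426.99
0.997 × C = 62062.71
C = 62062.71 / 0.997 = 62249.46
Insurance premium = 0.3% × 62249.46 = 186.75

CIF value: CAD 62249.46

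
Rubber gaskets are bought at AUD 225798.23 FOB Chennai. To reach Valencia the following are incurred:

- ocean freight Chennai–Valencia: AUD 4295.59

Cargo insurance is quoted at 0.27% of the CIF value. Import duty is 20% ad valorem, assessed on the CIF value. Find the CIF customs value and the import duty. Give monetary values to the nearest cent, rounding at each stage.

Let C be the CIF value. C = FOB price + freight + 0.27% × C
C − 0.27% × C = 225798.23 + 4295.59
0.9973 × C = 230093.82
C = 230093.82 / 0.9973 = 230716.76
Insurance premium = 0.27% × 230716.76 = 622.94
Import duty = 230716.76 × 20% = 46143.35

CIF value: AUD 230716.76; import duty: AUD 46143.35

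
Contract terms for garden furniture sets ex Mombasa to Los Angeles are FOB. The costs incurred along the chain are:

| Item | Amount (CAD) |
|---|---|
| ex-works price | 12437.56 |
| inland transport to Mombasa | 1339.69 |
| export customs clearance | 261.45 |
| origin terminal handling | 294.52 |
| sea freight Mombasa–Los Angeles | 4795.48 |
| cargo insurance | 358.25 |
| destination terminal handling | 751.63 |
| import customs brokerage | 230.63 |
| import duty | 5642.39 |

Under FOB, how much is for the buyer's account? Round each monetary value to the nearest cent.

Buyer's account: CAD 11778.38

FOB: the seller bears costs until goods are on board at the origin port; the buyer bears freight, insurance and all costs thereafter.
Seller's account: goods 12437.56 + inland to port 1339.69 + export clearance 261.45 + origin terminal 294.52 = 14333.22
Buyer's account: freight 4795.48 + insurance 358.25 + destination terminal 751.63 + brokerage 230.63 + duty 5642.39 = 11778.38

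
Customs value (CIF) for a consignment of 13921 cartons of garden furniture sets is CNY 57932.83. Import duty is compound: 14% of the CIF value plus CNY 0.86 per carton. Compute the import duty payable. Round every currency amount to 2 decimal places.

Ad valorem component: 57932.83 × 14% = 8110.60
Specific component: 13921 × 0.86 = 11972.06
Import duty = 8110.60 + 11972.06 = 20082.66

Import duty: CNY 20082.66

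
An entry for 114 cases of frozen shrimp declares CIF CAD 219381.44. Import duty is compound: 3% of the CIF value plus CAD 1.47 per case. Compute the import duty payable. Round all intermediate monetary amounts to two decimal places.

Import duty: CAD 6749.02

Ad valorem component: 219381.44 × 3% = 6581.44
Specific component: 114 × 1.47 = 167.58
Import duty = 6581.44 + 167.58 = 6749.02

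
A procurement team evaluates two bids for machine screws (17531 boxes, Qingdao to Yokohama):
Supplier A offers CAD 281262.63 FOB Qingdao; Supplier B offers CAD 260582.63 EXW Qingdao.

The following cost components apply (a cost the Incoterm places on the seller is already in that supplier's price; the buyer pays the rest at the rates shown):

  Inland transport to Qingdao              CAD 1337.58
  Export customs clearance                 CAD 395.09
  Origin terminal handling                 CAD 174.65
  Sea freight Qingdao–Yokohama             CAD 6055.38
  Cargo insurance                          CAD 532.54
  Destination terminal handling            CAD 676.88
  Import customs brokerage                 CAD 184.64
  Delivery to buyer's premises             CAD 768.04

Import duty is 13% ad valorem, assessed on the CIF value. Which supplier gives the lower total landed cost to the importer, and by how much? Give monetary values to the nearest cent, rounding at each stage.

Supplier A (FOB):
CIF value = FOB price + freight + insurance = 281262.63 + 6055.38 + 532.54 = 287850.55
Import duty = 287850.55 × 13% = 37420.57
Buyer bears (A): 6055.38 + 532.54 + 676.88 + 184.64 + 768.04 = 8217.48
Landed cost (A) = invoice 281262.63 + 8217.48 + duty 37420.57 = 326900.68
Supplier B (EXW):
CIF value = EXW price + inland to port + export clearance + origin terminal + freight + insurance = 260582.63 + 1337.58 + 395.09 + 174.65 + 6055.38 + 532.54 = 269077.87
Import duty = 269077.87 × 13% = 34980.12
Buyer bears (B): 1337.58 + 395.09 + 174.65 + 6055.38 + 532.54 + 676.88 + 184.64 + 768.04 = 10124.80
Landed cost (B) = invoice 260582.63 + 10124.80 + duty 34980.12 = 305687.55
Difference = |326900.68 − 305687.55| = 21213.13

Supplier B is cheaper by CAD 21213.13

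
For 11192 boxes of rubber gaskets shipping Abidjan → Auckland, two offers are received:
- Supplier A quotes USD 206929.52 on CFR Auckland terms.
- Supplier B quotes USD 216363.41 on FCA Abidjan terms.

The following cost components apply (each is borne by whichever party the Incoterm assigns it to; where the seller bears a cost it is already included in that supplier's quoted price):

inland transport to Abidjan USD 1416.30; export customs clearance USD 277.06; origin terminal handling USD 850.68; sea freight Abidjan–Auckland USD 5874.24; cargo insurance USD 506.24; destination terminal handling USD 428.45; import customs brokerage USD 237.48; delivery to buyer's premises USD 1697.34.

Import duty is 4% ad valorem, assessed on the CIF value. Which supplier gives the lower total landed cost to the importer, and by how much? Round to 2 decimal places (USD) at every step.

Supplier A (CFR):
CIF value = CFR price + insurance = 206929.52 + 506.24 = 207435.76
Import duty = 207435.76 × 4% = 8297.43
Buyer bears (A): 506.24 + 428.45 + 237.48 + 1697.34 = 2869.51
Landed cost (A) = invoice 206929.52 + 2869.51 + duty 8297.43 = 218096.46
Supplier B (FCA):
CIF value = FCA price + origin terminal + freight + insurance = 216363.41 + 850.68 + 5874.24 + 506.24 = 223594.57
Import duty = 223594.57 × 4% = 8943.78
Buyer bears (B): 850.68 + 5874.24 + 506.24 + 428.45 + 237.48 + 1697.34 = 9594.43
Landed cost (B) = invoice 216363.41 + 9594.43 + duty 8943.78 = 234901.62
Difference = |218096.46 − 234901.62| = 16805.16

Supplier A is cheaper by USD 16805.16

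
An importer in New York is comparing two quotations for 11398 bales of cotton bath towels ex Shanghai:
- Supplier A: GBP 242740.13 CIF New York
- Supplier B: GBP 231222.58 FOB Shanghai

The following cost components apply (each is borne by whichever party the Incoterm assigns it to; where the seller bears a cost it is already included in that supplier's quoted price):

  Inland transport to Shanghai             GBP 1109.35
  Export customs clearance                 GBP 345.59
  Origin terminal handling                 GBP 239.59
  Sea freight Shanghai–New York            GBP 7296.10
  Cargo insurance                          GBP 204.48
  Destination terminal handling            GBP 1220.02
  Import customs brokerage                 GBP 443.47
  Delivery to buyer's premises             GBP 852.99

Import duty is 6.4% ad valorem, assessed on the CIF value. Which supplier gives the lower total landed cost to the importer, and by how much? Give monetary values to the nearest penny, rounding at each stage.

Supplier B is cheaper by GBP 4274.06

Supplier A (CIF):
The CIF price already equals the CIF value: 242740.13
Import duty = 242740.13 × 6.4% = 15535.37
Buyer bears (A): 1220.02 + 443.47 + 852.99 = 2516.48
Landed cost (A) = invoice 242740.13 + 2516.48 + duty 15535.37 = 260791.98
Supplier B (FOB):
CIF value = FOB price + freight + insurance = 231222.58 + 7296.10 + 204.48 = 238723.16
Import duty = 238723.16 × 6.4% = 15278.28
Buyer bears (B): 7296.10 + 204.48 + 1220.02 + 443.47 + 852.99 = 10017.06
Landed cost (B) = invoice 231222.58 + 10017.06 + duty 15278.28 = 256517.92
Difference = |260791.98 − 256517.92| = 4274.06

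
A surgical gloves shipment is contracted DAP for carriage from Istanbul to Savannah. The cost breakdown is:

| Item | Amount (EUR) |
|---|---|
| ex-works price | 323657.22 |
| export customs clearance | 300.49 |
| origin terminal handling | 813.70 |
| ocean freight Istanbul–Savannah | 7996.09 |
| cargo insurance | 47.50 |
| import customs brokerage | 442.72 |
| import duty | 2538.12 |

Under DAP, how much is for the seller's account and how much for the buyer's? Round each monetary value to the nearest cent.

DAP: the seller bears all costs to the named destination except import duty and clearance.
Seller's account: goods 323657.22 + export clearance 300.49 + origin terminal 813.70 + freight 7996.09 + insurance 47.50 = 332815.00
Buyer's account: brokerage 442.72 + duty 2538.12 = 2980.84

Seller: EUR 332815.00; buyer: EUR 2980.84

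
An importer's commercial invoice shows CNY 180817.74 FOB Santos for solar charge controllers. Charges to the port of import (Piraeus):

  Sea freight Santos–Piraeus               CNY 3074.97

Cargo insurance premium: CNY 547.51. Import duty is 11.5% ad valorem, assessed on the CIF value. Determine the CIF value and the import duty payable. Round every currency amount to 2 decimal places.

CIF = FOB price + freight + insurance
CIF = 180817.74 + 3074.97 + 547.51 = 184440.22
Import duty = 184440.22 × 11.5% = 21210.63

CIF value: CNY 184440.22; import duty: CNY 21210.63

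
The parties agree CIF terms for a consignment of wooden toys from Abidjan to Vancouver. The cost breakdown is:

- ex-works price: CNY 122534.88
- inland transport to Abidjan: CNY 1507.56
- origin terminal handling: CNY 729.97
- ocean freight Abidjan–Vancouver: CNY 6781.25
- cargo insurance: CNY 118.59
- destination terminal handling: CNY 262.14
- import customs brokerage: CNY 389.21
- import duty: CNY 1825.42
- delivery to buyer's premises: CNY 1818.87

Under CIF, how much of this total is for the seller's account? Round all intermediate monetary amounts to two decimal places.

CIF: the seller pays costs through ocean freight and marine insurance to the destination port.
Seller's account: goods 122534.88 + inland to port 1507.56 + origin terminal 729.97 + freight 6781.25 + insurance 118.59 = 131672.25
Buyer's account: destination terminal 262.14 + brokerage 389.21 + duty 1825.42 + delivery 1818.87 = 4295.64

Seller's account: CNY 131672.25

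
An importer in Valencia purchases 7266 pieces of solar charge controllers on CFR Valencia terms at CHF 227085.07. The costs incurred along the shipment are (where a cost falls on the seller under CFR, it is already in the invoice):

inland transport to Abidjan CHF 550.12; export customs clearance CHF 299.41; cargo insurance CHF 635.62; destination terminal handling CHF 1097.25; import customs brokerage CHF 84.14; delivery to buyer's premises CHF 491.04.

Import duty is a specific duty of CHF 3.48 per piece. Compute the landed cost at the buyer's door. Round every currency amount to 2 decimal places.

CFR: the seller pays costs through ocean freight to the destination port, but not insurance.
Already in the invoice (seller's account under CFR): inland to port, export clearance — exclude.
CIF value = CFR price + insurance = 227085.07 + 635.62 = 227720.69
Import duty = 7266 × 3.48 = 25285.68
Buyer bears: insurance 635.62 + destination terminal 1097.25 + brokerage 84.14 + delivery 491.04 + duty 25285.68 = 27593.73
Landed cost = invoice 227085.07 + 27593.73 = 254678.80

Total landed cost: CHF 254678.80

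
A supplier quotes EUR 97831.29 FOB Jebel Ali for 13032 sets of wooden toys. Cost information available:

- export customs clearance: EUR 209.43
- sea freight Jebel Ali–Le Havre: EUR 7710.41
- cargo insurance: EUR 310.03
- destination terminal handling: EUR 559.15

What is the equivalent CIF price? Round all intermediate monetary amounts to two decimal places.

CIF price: EUR 105851.73

Not relevant to the conversion: export clearance — on the seller under both FOB and CIF; already in the FOB price and stays in the CIF price. destination terminal — on the buyer under both terms; not part of either seller's price.
From FOB to CIF, the seller additionally bears: freight, insurance.
CIF price = 97831.29 + 7710.41 + 310.03 = 105851.73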